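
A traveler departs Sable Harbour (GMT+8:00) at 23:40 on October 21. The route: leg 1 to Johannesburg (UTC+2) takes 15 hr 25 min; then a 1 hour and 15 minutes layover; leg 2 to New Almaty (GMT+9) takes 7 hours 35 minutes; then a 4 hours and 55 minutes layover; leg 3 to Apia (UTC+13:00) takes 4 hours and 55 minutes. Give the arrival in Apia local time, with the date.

14:45 on October 23

Convert departure to UTC: 23:40 − 8:00 = 15:40 UTC on Oct 21.
Add 15 hours 25 minutes leg 1 → 07:05 UTC (Oct 22).
Add 1 hour 15 minutes layover in Johannesburg → 08:20 UTC.
Add 7 hours 35 minutes leg 2 → 15:55 UTC.
Add 4 hours and 55 minutes layover in New Almaty → 20:50 UTC.
Add 4 hours 55 minutes leg 3 → 01:45 UTC (Oct 23).
Apia is UTC+13:00, so local arrival = 01:45 + 13:00 = 14:45 on Oct 23.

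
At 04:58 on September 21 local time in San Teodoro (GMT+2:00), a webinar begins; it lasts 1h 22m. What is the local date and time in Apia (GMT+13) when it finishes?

17:20 on September 21

Convert start to UTC: 04:58 − 2:00 = 02:58 UTC on Sep 21.
Add 1 hour 22 minutes duration → 04:20 UTC.
Apia is UTC+13:00, so local end time = 04:20 + 13:00 = 17:20 on Sep 21.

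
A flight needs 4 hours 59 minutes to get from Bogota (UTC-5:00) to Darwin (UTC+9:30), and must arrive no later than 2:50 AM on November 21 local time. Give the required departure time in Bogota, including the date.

Target arrival in UTC: 2:50 AM − 9:30 = 5:20 PM on Nov 20.
Subtract 4 hours and 59 minutes → departure 12:21 PM UTC on Nov 20.
Bogota is UTC−5:00: 12:21 PM − 5:00 = 7:21 AM on Nov 20.

7:21 AM on Nov 20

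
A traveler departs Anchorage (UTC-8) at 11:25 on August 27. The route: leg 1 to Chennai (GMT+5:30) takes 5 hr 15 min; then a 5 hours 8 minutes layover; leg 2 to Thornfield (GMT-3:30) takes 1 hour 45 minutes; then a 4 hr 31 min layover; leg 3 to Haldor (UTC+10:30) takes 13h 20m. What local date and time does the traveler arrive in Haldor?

11:54 on Aug 29

Convert departure to UTC: 11:25 + 8:00 = 19:25 UTC on Aug 27.
Add 5 hours 15 minutes leg 1 → 00:40 UTC (Aug 28).
Add 5 hours and 8 minutes layover in Chennai → 05:48 UTC.
Add 1 hour and 45 minutes leg 2 → 07:33 UTC.
Add 4 hours and 31 minutes layover in Thornfield → 12:04 UTC.
Add 13 hours 20 minutes leg 3 → 01:24 UTC (Aug 29).
Haldor is UTC+10:30, so local arrival = 01:24 + 10:30 = 11:54 on Aug 29.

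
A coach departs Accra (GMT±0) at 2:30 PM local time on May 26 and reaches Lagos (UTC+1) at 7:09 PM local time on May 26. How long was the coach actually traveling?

Lagos is 1:00 ahead of Accra.
Clock-face elapsed time (ignoring zones) is 4 hours 39 minutes.
Actual elapsed = 4 hours 39 minutes − 1:00 = 3 hours 39 minutes.

3 hours 39 minutes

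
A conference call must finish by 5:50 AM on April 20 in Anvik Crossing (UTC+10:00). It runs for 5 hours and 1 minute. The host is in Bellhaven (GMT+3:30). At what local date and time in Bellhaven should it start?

Target end time in UTC: 5:50 AM − 10:00 = 7:50 PM on Apr 19.
Subtract 5 hours and 1 minute → start 2:49 PM UTC on Apr 19.
Bellhaven is UTC+3:30: 2:49 PM + 3:30 = 6:19 PM on Apr 19.

6:19 PM on April 19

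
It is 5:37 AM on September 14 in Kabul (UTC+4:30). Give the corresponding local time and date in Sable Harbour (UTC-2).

In UTC: 5:37 AM − 4:30 = 1:07 AM on Sep 14.
Sable Harbour is UTC−2:00: 1:07 AM − 2:00 = 11:07 PM on Sep 13.

11:07 PM on September 13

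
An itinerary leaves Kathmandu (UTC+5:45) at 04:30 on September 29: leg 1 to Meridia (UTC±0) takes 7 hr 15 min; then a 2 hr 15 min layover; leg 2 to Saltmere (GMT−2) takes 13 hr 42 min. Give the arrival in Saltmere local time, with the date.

Convert departure to UTC: 04:30 − 5:45 = 22:45 UTC on Sep 28.
Add 7 hours and 15 minutes leg 1 → 06:00 UTC (Sep 29).
Add 2 hours 15 minutes layover in Meridia → 08:15 UTC.
Add 13 hours 42 minutes leg 2 → 21:57 UTC.
Saltmere is UTC−2:00, so local arrival = 21:57 − 2:00 = 19:57 on Sep 29.

19:57 on September 29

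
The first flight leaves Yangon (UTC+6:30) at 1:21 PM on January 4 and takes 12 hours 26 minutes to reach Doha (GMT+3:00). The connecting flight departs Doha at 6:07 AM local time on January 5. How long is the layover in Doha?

Convert departure to UTC: 1:21 PM − 6:30 = 6:51 AM UTC on Jan 4.
Add 12 hours 26 minutes flight time → 7:17 PM UTC.
Doha is UTC+3:00, so local arrival = 7:17 PM + 3:00 = 10:17 PM on Jan 4.
Layover = 6:07 AM − 10:17 PM (+1 day) = 7 hours 50 minutes.

7 hours 50 minutes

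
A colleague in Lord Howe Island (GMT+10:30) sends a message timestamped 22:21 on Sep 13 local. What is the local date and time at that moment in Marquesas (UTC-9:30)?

In UTC: 22:21 − 10:30 = 11:51 on Sep 13.
Marquesas is UTC−9:30: 11:51 − 9:30 = 02:21 on Sep 13.

02:21 on Sep 13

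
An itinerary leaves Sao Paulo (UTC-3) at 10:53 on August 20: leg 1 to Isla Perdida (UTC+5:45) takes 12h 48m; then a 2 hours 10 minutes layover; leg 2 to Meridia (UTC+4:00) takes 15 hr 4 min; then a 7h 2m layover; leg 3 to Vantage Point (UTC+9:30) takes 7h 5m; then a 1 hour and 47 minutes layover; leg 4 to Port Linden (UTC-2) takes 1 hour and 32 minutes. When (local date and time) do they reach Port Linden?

Convert departure to UTC: 10:53 + 3:00 = 13:53 UTC on Aug 20.
Add 12 hours and 48 minutes leg 1 → 02:41 UTC (Aug 21).
Add 2 hours 10 minutes layover in Isla Perdida → 04:51 UTC.
Add 15 hours 4 minutes leg 2 → 19:55 UTC.
Add 7 hours and 2 minutes layover in Meridia → 02:57 UTC (Aug 22).
Add 7 hours 5 minutes leg 3 → 10:02 UTC.
Add 1 hour and 47 minutes layover in Vantage Point → 11:49 UTC.
Add 1 hour 32 minutes leg 4 → 13:21 UTC.
Port Linden is UTC−2:00, so local arrival = 13:21 − 2:00 = 11:21 on Aug 22.

11:21 on August 22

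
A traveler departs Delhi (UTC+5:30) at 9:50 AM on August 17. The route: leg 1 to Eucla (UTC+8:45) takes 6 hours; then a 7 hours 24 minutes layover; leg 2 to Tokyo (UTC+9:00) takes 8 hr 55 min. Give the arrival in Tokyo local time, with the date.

11:39 AM on August 18

Convert departure to UTC: 9:50 AM − 5:30 = 4:20 AM UTC on Aug 17.
Add 6 hours leg 1 → 10:20 AM UTC.
Add 7 hours and 24 minutes layover in Eucla → 5:44 PM UTC.
Add 8 hours 55 minutes leg 2 → 2:39 AM UTC (Aug 18).
Tokyo is UTC+9:00, so local arrival = 2:39 AM + 9:00 = 11:39 AM on Aug 18.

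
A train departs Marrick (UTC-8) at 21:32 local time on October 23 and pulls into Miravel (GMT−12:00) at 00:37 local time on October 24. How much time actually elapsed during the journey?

7 hours 5 minutes

Departure in UTC: 21:32 + 8:00 = 05:32 on Oct 24.
Arrival in UTC: 00:37 + 12:00 = 12:37 on Oct 24.
Elapsed = 12:37 − 05:32 = 7 hours 5 minutes.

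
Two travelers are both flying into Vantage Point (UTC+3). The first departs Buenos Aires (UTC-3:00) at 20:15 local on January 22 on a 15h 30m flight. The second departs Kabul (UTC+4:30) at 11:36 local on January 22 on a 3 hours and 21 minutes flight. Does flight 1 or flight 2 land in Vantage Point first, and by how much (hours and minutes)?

Flight 1 in UTC: 20:15 + 3:00 = 23:15 on Jan 22.
+15 hours and 30 minutes → arrive 14:45 UTC on Jan 23.
Flight 2 in UTC: 11:36 − 4:30 = 07:06 on Jan 22.
+3 hours and 21 minutes → arrive 10:27 UTC on Jan 22.
Flight 2 lands earlier by 28 hours 18 minutes.

the second, by 28 hours 18 minutes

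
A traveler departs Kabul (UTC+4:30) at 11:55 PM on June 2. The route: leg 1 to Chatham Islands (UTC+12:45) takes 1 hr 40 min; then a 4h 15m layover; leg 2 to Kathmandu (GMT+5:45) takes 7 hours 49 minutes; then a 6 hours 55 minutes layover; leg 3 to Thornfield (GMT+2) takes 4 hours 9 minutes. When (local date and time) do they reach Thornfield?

Convert departure to UTC: 11:55 PM − 4:30 = 7:25 PM UTC on Jun 2.
Add 1 hour and 40 minutes leg 1 → 9:05 PM UTC.
Add 4 hours 15 minutes layover in Chatham Islands → 1:20 AM UTC (Jun 3).
Add 7 hours and 49 minutes leg 2 → 9:09 AM UTC.
Add 6 hours and 55 minutes layover in Kathmandu → 4:04 PM UTC.
Add 4 hours and 9 minutes leg 3 → 8:13 PM UTC.
Thornfield is UTC+2:00, so local arrival = 8:13 PM + 2:00 = 10:13 PM on Jun 3.

10:13 PM on June 3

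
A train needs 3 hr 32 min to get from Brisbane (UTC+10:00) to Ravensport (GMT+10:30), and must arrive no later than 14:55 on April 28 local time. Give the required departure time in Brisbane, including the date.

Target arrival in UTC: 14:55 − 10:30 = 04:25 on Apr 28.
Subtract 3 hours and 32 minutes → departure 00:53 UTC on Apr 28.
Brisbane is UTC+10:00: 00:53 + 10:00 = 10:53 on Apr 28.

10:53 on Apr 28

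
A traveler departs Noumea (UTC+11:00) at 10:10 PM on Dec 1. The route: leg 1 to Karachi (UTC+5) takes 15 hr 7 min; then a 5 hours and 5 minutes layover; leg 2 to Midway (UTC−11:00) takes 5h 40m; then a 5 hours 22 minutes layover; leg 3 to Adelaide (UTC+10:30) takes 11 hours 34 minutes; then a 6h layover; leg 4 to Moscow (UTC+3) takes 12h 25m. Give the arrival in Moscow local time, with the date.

3:23 AM on December 4

Convert departure to UTC: 10:10 PM − 11:00 = 11:10 AM UTC on Dec 1.
Add 15 hours and 7 minutes leg 1 → 2:17 AM UTC (Dec 2).
Add 5 hours 5 minutes layover in Karachi → 7:22 AM UTC.
Add 5 hours and 40 minutes leg 2 → 1:02 PM UTC.
Add 5 hours 22 minutes layover in Midway → 6:24 PM UTC.
Add 11 hours 34 minutes leg 3 → 5:58 AM UTC (Dec 3).
Add 6 hours layover in Adelaide → 11:58 AM UTC.
Add 12 hours and 25 minutes leg 4 → 12:23 AM UTC (Dec 4).
Moscow is UTC+3:00, so local arrival = 12:23 AM + 3:00 = 3:23 AM on Dec 4.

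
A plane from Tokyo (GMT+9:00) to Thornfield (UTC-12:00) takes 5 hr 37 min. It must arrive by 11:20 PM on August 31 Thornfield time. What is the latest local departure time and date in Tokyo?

2:43 PM on September 1

Target arrival in UTC: 11:20 PM + 12:00 = 11:20 AM on Sep 1.
Subtract 5 hours 37 minutes → departure 5:43 AM UTC on Sep 1.
Tokyo is UTC+9:00: 5:43 AM + 9:00 = 2:43 PM on Sep 1.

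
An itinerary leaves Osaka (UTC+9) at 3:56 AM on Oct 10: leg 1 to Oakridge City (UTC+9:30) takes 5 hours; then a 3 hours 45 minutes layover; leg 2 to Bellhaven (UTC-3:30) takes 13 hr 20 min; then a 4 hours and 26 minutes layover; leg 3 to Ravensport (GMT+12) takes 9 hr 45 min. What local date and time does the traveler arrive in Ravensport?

7:12 PM on Oct 11

Convert departure to UTC: 3:56 AM − 9:00 = 6:56 PM UTC on Oct 9.
Add 5 hours leg 1 → 11:56 PM UTC.
Add 3 hours and 45 minutes layover in Oakridge City → 3:41 AM UTC (Oct 10).
Add 13 hours and 20 minutes leg 2 → 5:01 PM UTC.
Add 4 hours and 26 minutes layover in Bellhaven → 9:27 PM UTC.
Add 9 hours and 45 minutes leg 3 → 7:12 AM UTC (Oct 11).
Ravensport is UTC+12:00, so local arrival = 7:12 AM + 12:00 = 7:12 PM on Oct 11.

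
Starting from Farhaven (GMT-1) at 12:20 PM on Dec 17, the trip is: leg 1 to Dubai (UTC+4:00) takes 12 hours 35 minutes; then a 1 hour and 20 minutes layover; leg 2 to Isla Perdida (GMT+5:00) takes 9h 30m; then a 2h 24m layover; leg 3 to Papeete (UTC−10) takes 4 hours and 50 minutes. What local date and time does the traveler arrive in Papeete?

Convert departure to UTC: 12:20 PM + 1:00 = 1:20 PM UTC on Dec 17.
Add 12 hours and 35 minutes leg 1 → 1:55 AM UTC (Dec 18).
Add 1 hour 20 minutes layover in Dubai → 3:15 AM UTC.
Add 9 hours and 30 minutes leg 2 → 12:45 PM UTC.
Add 2 hours and 24 minutes layover in Isla Perdida → 3:09 PM UTC.
Add 4 hours and 50 minutes leg 3 → 7:59 PM UTC.
Papeete is UTC−10:00, so local arrival = 7:59 PM − 10:00 = 9:59 AM on Dec 18.

9:59 AM on December 18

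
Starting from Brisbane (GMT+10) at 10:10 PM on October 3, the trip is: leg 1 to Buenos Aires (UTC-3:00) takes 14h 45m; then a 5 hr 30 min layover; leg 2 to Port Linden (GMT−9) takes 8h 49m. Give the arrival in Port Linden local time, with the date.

8:14 AM on Oct 4

Convert departure to UTC: 10:10 PM − 10:00 = 12:10 PM UTC on Oct 3.
Add 14 hours 45 minutes leg 1 → 2:55 AM UTC (Oct 4).
Add 5 hours and 30 minutes layover in Buenos Aires → 8:25 AM UTC.
Add 8 hours 49 minutes leg 2 → 5:14 PM UTC.
Port Linden is UTC−9:00, so local arrival = 5:14 PM − 9:00 = 8:14 AM on Oct 4.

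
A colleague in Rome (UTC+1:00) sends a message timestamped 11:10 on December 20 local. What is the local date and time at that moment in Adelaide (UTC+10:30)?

20:40 on Dec 20

In UTC: 11:10 − 1:00 = 10:10 on Dec 20.
Adelaide is UTC+10:30: 10:10 + 10:30 = 20:40 on Dec 20.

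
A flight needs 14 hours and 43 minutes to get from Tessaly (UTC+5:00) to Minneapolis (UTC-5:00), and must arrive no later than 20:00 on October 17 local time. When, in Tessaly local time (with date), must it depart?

Target arrival in UTC: 20:00 + 5:00 = 01:00 on Oct 18.
Subtract 14 hours and 43 minutes → departure 10:17 UTC on Oct 17.
Tessaly is UTC+5:00: 10:17 + 5:00 = 15:17 on Oct 17.

15:17 on Oct 17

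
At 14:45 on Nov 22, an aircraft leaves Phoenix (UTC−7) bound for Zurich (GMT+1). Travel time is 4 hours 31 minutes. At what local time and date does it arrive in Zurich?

Convert departure to UTC: 14:45 + 7:00 = 21:45 UTC on Nov 22.
Add 4 hours and 31 minutes travel time → 02:16 UTC (Nov 23).
Zurich is UTC+1:00, so local arrival = 02:16 + 1:00 = 03:16 on Nov 23.

03:16 on Nov 23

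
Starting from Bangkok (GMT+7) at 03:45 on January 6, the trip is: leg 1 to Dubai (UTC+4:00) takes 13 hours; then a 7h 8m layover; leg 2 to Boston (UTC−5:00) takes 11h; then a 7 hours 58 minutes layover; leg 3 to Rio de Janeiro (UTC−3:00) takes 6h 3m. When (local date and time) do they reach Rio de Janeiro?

14:54 on January 7

Convert departure to UTC: 03:45 − 7:00 = 20:45 UTC on Jan 5.
Add 13 hours leg 1 → 09:45 UTC (Jan 6).
Add 7 hours and 8 minutes layover in Dubai → 16:53 UTC.
Add 11 hours leg 2 → 03:53 UTC (Jan 7).
Add 7 hours and 58 minutes layover in Boston → 11:51 UTC.
Add 6 hours 3 minutes leg 3 → 17:54 UTC.
Rio de Janeiro is UTC−3:00, so local arrival = 17:54 − 3:00 = 14:54 on Jan 7.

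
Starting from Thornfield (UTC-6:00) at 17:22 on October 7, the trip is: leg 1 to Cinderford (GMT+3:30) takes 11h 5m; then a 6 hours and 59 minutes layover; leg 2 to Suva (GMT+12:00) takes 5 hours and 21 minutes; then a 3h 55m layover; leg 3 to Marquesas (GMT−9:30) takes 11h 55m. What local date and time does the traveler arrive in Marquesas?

05:07 on October 9

Convert departure to UTC: 17:22 + 6:00 = 23:22 UTC on Oct 7.
Add 11 hours 5 minutes leg 1 → 10:27 UTC (Oct 8).
Add 6 hours and 59 minutes layover in Cinderford → 17:26 UTC.
Add 5 hours 21 minutes leg 2 → 22:47 UTC.
Add 3 hours 55 minutes layover in Suva → 02:42 UTC (Oct 9).
Add 11 hours 55 minutes leg 3 → 14:37 UTC.
Marquesas is UTC−9:30, so local arrival = 14:37 − 9:30 = 05:07 on Oct 9.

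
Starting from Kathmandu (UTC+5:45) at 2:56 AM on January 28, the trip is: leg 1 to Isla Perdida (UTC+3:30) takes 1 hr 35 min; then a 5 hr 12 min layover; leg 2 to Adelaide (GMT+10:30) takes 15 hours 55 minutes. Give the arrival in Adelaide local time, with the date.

6:23 AM on January 29

Convert departure to UTC: 2:56 AM − 5:45 = 9:11 PM UTC on Jan 27.
Add 1 hour 35 minutes leg 1 → 10:46 PM UTC.
Add 5 hours 12 minutes layover in Isla Perdida → 3:58 AM UTC (Jan 28).
Add 15 hours and 55 minutes leg 2 → 7:53 PM UTC.
Adelaide is UTC+10:30, so local arrival = 7:53 PM + 10:30 = 6:23 AM on Jan 29.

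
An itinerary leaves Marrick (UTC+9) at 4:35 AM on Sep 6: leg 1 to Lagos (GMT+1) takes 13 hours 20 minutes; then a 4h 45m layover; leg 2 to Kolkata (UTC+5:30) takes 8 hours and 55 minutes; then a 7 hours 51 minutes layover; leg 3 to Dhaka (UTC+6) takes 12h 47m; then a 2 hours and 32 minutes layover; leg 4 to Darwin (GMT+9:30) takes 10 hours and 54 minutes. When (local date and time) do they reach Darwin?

Convert departure to UTC: 4:35 AM − 9:00 = 7:35 PM UTC on Sep 5.
Add 13 hours and 20 minutes leg 1 → 8:55 AM UTC (Sep 6).
Add 4 hours 45 minutes layover in Lagos → 1:40 PM UTC.
Add 8 hours and 55 minutes leg 2 → 10:35 PM UTC.
Add 7 hours and 51 minutes layover in Kolkata → 6:26 AM UTC (Sep 7).
Add 12 hours and 47 minutes leg 3 → 7:13 PM UTC.
Add 2 hours and 32 minutes layover in Dhaka → 9:45 PM UTC.
Add 10 hours 54 minutes leg 4 → 8:39 AM UTC (Sep 8).
Darwin is UTC+9:30, so local arrival = 8:39 AM + 9:30 = 6:09 PM on Sep 8.

6:09 PM on September 8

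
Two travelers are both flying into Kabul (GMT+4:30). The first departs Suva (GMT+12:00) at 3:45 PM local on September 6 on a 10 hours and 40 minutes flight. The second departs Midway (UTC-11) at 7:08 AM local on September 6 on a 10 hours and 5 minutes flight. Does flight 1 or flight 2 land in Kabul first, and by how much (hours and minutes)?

the first, by 13 hours 48 minutes

Flight 1 in UTC: 3:45 PM − 12:00 = 3:45 AM on Sep 6.
+10 hours 40 minutes → arrive 2:25 PM UTC on Sep 6.
Flight 2 in UTC: 7:08 AM + 11:00 = 6:08 PM on Sep 6.
+10 hours and 5 minutes → arrive 4:13 AM UTC on Sep 7.
Flight 1 lands earlier by 13 hours 48 minutes.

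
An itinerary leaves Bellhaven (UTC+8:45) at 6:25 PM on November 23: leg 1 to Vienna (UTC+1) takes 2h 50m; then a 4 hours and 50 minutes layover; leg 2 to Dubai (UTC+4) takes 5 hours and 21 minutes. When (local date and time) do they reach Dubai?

Convert departure to UTC: 6:25 PM − 8:45 = 9:40 AM UTC on Nov 23.
Add 2 hours 50 minutes leg 1 → 12:30 PM UTC.
Add 4 hours and 50 minutes layover in Vienna → 5:20 PM UTC.
Add 5 hours and 21 minutes leg 2 → 10:41 PM UTC.
Dubai is UTC+4:00, so local arrival = 10:41 PM + 4:00 = 2:41 AM on Nov 24.

2:41 AM on November 24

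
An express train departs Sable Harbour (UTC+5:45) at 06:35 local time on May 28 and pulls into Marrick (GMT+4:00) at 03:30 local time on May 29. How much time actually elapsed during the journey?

Departure in UTC: 06:35 − 5:45 = 00:50 on May 28.
Arrival in UTC: 03:30 − 4:00 = 23:30 on May 28.
Elapsed = 23:30 − 00:50 = 22 hours 40 minutes.

22 hours 40 minutes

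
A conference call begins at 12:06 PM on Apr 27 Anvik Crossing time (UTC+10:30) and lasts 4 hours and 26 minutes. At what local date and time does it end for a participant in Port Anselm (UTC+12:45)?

6:47 PM on April 27

Convert start to UTC: 12:06 PM − 10:30 = 1:36 AM UTC on Apr 27.
Add 4 hours and 26 minutes duration → 6:02 AM UTC.
Port Anselm is UTC+12:45, so local end time = 6:02 AM + 12:45 = 6:47 PM on Apr 27.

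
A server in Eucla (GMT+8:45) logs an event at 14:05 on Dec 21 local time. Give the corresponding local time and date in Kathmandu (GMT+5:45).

11:05 on December 21

In UTC: 14:05 − 8:45 = 05:20 on Dec 21.
Kathmandu is UTC+5:45: 05:20 + 5:45 = 11:05 on Dec 21.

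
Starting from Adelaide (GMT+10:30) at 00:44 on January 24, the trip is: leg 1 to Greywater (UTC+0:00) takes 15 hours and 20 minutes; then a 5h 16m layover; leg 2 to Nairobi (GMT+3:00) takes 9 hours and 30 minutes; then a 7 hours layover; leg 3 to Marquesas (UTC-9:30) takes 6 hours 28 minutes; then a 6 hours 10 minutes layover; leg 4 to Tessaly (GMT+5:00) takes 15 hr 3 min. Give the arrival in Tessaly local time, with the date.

Convert departure to UTC: 00:44 − 10:30 = 14:14 UTC on Jan 23.
Add 15 hours 20 minutes leg 1 → 05:34 UTC (Jan 24).
Add 5 hours and 16 minutes layover in Greywater → 10:50 UTC.
Add 9 hours and 30 minutes leg 2 → 20:20 UTC.
Add 7 hours layover in Nairobi → 03:20 UTC (Jan 25).
Add 6 hours and 28 minutes leg 3 → 09:48 UTC.
Add 6 hours and 10 minutes layover in Marquesas → 15:58 UTC.
Add 15 hours and 3 minutes leg 4 → 07:01 UTC (Jan 26).
Tessaly is UTC+5:00, so local arrival = 07:01 + 5:00 = 12:01 on Jan 26.

12:01 on Jan 26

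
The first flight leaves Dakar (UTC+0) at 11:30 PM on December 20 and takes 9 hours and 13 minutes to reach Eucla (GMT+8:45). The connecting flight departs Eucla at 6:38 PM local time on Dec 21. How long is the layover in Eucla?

Dakar is at UTC+0, so departure is already 11:30 PM UTC on Dec 20.
Add 9 hours and 13 minutes flight time → 8:43 AM UTC (Dec 21).
Eucla is UTC+8:45, so local arrival = 8:43 AM + 8:45 = 5:28 PM on Dec 21.
Layover = 6:38 PM − 5:28 PM = 1 hour 10 minutes.

1 hour 10 minutes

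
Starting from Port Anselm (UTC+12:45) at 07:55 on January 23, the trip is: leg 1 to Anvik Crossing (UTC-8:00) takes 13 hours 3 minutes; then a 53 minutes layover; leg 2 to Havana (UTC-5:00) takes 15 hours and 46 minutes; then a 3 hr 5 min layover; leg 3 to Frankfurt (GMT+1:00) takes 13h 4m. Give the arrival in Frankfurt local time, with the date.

18:01 on January 24

Convert departure to UTC: 07:55 − 12:45 = 19:10 UTC on Jan 22.
Add 13 hours and 3 minutes leg 1 → 08:13 UTC (Jan 23).
Add 53 minutes layover in Anvik Crossing → 09:06 UTC.
Add 15 hours and 46 minutes leg 2 → 00:52 UTC (Jan 24).
Add 3 hours 5 minutes layover in Havana → 03:57 UTC.
Add 13 hours and 4 minutes leg 3 → 17:01 UTC.
Frankfurt is UTC+1:00, so local arrival = 17:01 + 1:00 = 18:01 on Jan 24.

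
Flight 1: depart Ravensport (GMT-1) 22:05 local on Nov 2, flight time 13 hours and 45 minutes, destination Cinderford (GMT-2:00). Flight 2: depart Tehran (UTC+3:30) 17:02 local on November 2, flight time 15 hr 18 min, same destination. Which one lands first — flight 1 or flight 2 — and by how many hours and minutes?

the second, by 8 hours

Flight 1 in UTC: 22:05 + 1:00 = 23:05 on Nov 2.
+13 hours and 45 minutes → arrive 12:50 UTC on Nov 3.
Flight 2 in UTC: 17:02 − 3:30 = 13:32 on Nov 2.
+15 hours and 18 minutes → arrive 04:50 UTC on Nov 3.
Flight 2 lands earlier by 8 hours.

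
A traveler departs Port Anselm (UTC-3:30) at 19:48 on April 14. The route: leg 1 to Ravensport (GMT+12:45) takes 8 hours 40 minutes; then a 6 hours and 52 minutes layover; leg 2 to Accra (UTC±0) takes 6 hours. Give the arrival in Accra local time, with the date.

Convert departure to UTC: 19:48 + 3:30 = 23:18 UTC on Apr 14.
Add 8 hours 40 minutes leg 1 → 07:58 UTC (Apr 15).
Add 6 hours and 52 minutes layover in Ravensport → 14:50 UTC.
Add 6 hours leg 2 → 20:50 UTC.
Accra is UTC+0, so local arrival is the same: 20:50 on Apr 15.

20:50 on April 15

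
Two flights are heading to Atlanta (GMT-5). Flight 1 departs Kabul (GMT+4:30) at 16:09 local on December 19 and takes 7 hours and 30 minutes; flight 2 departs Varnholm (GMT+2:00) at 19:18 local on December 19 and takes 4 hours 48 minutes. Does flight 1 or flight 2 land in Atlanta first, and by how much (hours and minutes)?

the first, by 2 hours 57 minutes

Flight 1 in UTC: 16:09 − 4:30 = 11:39 on Dec 19.
+7 hours and 30 minutes → arrive 19:09 UTC on Dec 19.
Flight 2 in UTC: 19:18 − 2:00 = 17:18 on Dec 19.
+4 hours and 48 minutes → arrive 22:06 UTC on Dec 19.
Flight 1 lands earlier by 2 hours 57 minutes.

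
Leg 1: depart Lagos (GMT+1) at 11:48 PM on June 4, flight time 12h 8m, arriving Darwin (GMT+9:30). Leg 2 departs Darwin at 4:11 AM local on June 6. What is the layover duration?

Convert departure to UTC: 11:48 PM − 1:00 = 10:48 PM UTC on Jun 4.
Add 12 hours 8 minutes flight time → 10:56 AM UTC (Jun 5).
Darwin is UTC+9:30, so local arrival = 10:56 AM + 9:30 = 8:26 PM on Jun 5.
Layover = 4:11 AM − 8:26 PM (+1 day) = 7 hours 45 minutes.

7 hours 45 minutes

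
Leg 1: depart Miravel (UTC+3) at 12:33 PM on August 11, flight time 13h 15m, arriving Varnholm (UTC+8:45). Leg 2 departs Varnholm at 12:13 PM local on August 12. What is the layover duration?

4 hours 40 minutes

Convert departure to UTC: 12:33 PM − 3:00 = 9:33 AM UTC on Aug 11.
Add 13 hours and 15 minutes flight time → 10:48 PM UTC.
Varnholm is UTC+8:45, so local arrival = 10:48 PM + 8:45 = 7:33 AM on Aug 12.
Layover = 12:13 PM − 7:33 AM = 4 hours 40 minutes.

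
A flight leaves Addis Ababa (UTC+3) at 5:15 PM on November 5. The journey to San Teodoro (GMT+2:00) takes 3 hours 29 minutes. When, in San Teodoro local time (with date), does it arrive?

7:44 PM on Nov 5

San Teodoro is 1:00 behind Addis Ababa.
After 3 hours and 29 minutes it is 8:44 PM in Addis Ababa.
Shift by the zone difference: 8:44 PM − 1:00 = 7:44 PM on Nov 5 in San Teodoro.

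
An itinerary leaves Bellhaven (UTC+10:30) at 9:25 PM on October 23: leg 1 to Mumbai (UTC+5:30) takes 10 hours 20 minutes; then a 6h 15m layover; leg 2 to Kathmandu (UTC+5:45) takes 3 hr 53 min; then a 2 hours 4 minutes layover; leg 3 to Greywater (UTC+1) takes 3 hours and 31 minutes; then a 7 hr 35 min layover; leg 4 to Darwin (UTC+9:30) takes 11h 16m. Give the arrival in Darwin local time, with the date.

5:19 PM on Oct 25

Convert departure to UTC: 9:25 PM − 10:30 = 10:55 AM UTC on Oct 23.
Add 10 hours 20 minutes leg 1 → 9:15 PM UTC.
Add 6 hours 15 minutes layover in Mumbai → 3:30 AM UTC (Oct 24).
Add 3 hours 53 minutes leg 2 → 7:23 AM UTC.
Add 2 hours 4 minutes layover in Kathmandu → 9:27 AM UTC.
Add 3 hours 31 minutes leg 3 → 12:58 PM UTC.
Add 7 hours and 35 minutes layover in Greywater → 8:33 PM UTC.
Add 11 hours 16 minutes leg 4 → 7:49 AM UTC (Oct 25).
Darwin is UTC+9:30, so local arrival = 7:49 AM + 9:30 = 5:19 PM on Oct 25.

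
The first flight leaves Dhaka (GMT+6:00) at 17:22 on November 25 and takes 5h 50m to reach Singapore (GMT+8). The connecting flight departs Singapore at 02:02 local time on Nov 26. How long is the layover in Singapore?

Convert departure to UTC: 17:22 − 6:00 = 11:22 UTC on Nov 25.
Add 5 hours and 50 minutes flight time → 17:12 UTC.
Singapore is UTC+8:00, so local arrival = 17:12 + 8:00 = 01:12 on Nov 26.
Layover = 02:02 − 01:12 = 50 minutes.

50 minutes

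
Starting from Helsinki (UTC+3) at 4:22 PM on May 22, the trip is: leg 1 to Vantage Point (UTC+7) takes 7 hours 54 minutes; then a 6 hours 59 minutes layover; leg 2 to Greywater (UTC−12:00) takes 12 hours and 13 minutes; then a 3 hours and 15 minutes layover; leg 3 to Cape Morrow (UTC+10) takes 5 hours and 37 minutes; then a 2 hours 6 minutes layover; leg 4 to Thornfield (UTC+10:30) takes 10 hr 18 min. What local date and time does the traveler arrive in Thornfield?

Convert departure to UTC: 4:22 PM − 3:00 = 1:22 PM UTC on May 22.
Add 7 hours 54 minutes leg 1 → 9:16 PM UTC.
Add 6 hours 59 minutes layover in Vantage Point → 4:15 AM UTC (May 23).
Add 12 hours and 13 minutes leg 2 → 4:28 PM UTC.
Add 3 hours and 15 minutes layover in Greywater → 7:43 PM UTC.
Add 5 hours and 37 minutes leg 3 → 1:20 AM UTC (May 24).
Add 2 hours and 6 minutes layover in Cape Morrow → 3:26 AM UTC.
Add 10 hours and 18 minutes leg 4 → 1:44 PM UTC.
Thornfield is UTC+10:30, so local arrival = 1:44 PM + 10:30 = 12:14 AM on May 25.

12:14 AM on May 25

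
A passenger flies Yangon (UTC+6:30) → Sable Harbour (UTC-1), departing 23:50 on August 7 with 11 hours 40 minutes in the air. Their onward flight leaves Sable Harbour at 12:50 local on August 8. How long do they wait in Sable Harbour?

Convert departure to UTC: 23:50 − 6:30 = 17:20 UTC on Aug 7.
Add 11 hours and 40 minutes flight time → 05:00 UTC (Aug 8).
Sable Harbour is UTC−1:00, so local arrival = 05:00 − 1:00 = 04:00 on Aug 8.
Layover = 12:50 − 04:00 = 8 hours 50 minutes.

8 hours 50 minutes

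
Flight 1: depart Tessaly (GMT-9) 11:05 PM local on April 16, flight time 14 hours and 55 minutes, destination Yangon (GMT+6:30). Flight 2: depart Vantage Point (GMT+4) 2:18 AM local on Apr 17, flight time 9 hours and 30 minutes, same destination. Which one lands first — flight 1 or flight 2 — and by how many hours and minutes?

Flight 1 in UTC: 11:05 PM + 9:00 = 8:05 AM on Apr 17.
+14 hours 55 minutes → arrive 11:00 PM UTC on Apr 17.
Flight 2 in UTC: 2:18 AM − 4:00 = 10:18 PM on Apr 16.
+9 hours and 30 minutes → arrive 7:48 AM UTC on Apr 17.
Flight 2 lands earlier by 15 hours 12 minutes.

the second, by 15 hours 12 minutes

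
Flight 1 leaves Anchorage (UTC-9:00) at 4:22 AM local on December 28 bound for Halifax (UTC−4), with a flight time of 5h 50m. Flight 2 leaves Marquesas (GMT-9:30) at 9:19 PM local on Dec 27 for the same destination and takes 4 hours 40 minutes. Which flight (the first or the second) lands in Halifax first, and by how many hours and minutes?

Flight 1 in UTC: 4:22 AM + 9:00 = 1:22 PM on Dec 28.
+5 hours and 50 minutes → arrive 7:12 PM UTC on Dec 28.
Flight 2 in UTC: 9:19 PM + 9:30 = 6:49 AM on Dec 28.
+4 hours and 40 minutes → arrive 11:29 AM UTC on Dec 28.
Flight 2 lands earlier by 7 hours 43 minutes.

the second, by 7 hours 43 minutes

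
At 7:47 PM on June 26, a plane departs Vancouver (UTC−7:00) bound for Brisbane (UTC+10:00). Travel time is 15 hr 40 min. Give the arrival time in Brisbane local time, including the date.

4:27 AM on June 28

Convert departure to UTC: 7:47 PM + 7:00 = 2:47 AM UTC on Jun 27.
Add 15 hours and 40 minutes travel time → 6:27 PM UTC.
Brisbane is UTC+10:00, so local arrival = 6:27 PM + 10:00 = 4:27 AM on Jun 28.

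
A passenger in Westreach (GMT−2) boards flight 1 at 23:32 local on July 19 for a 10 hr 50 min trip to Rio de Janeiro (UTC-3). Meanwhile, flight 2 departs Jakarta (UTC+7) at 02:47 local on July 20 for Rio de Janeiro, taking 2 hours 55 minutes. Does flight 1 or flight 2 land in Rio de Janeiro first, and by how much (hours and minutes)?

the second, by 13 hours 40 minutes

Flight 1 in UTC: 23:32 + 2:00 = 01:32 on Jul 20.
+10 hours 50 minutes → arrive 12:22 UTC on Jul 20.
Flight 2 in UTC: 02:47 − 7:00 = 19:47 on Jul 19.
+2 hours 55 minutes → arrive 22:42 UTC on Jul 19.
Flight 2 lands earlier by 13 hours 40 minutes.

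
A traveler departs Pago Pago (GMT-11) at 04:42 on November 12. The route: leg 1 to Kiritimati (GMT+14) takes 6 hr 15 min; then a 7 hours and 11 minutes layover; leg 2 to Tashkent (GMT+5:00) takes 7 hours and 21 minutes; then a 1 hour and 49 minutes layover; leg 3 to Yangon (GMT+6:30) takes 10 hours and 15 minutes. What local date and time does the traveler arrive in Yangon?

07:03 on November 14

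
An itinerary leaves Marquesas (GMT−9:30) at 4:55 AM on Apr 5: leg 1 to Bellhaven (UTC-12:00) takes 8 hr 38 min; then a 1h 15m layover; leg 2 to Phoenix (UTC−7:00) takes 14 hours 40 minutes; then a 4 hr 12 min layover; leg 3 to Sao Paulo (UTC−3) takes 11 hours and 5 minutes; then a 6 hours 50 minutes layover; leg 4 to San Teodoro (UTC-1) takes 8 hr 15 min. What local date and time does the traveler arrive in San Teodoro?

8:20 PM on April 7

Convert departure to UTC: 4:55 AM + 9:30 = 2:25 PM UTC on Apr 5.
Add 8 hours and 38 minutes leg 1 → 11:03 PM UTC.
Add 1 hour 15 minutes layover in Bellhaven → 12:18 AM UTC (Apr 6).
Add 14 hours and 40 minutes leg 2 → 2:58 PM UTC.
Add 4 hours and 12 minutes layover in Phoenix → 7:10 PM UTC.
Add 11 hours 5 minutes leg 3 → 6:15 AM UTC (Apr 7).
Add 6 hours and 50 minutes layover in Sao Paulo → 1:05 PM UTC.
Add 8 hours 15 minutes leg 4 → 9:20 PM UTC.
San Teodoro is UTC−1:00, so local arrival = 9:20 PM − 1:00 = 8:20 PM on Apr 7.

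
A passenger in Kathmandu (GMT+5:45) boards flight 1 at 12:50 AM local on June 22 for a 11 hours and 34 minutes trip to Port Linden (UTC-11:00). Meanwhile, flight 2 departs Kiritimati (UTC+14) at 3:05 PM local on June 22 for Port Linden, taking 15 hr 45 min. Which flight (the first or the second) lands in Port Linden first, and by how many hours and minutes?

Flight 1 in UTC: 12:50 AM − 5:45 = 7:05 PM on Jun 21.
+11 hours and 34 minutes → arrive 6:39 AM UTC on Jun 22.
Flight 2 in UTC: 3:05 PM − 14:00 = 1:05 AM on Jun 22.
+15 hours 45 minutes → arrive 4:50 PM UTC on Jun 22.
Flight 1 lands earlier by 10 hours 11 minutes.

the first, by 10 hours 11 minutes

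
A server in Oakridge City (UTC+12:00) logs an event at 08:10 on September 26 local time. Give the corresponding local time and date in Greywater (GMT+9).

In UTC: 08:10 − 12:00 = 20:10 on Sep 25.
Greywater is UTC+9:00: 20:10 + 9:00 = 05:10 on Sep 26.

05:10 on Sep 26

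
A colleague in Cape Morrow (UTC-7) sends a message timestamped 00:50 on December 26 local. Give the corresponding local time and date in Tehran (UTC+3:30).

11:20 on December 26

In UTC: 00:50 + 7:00 = 07:50 on Dec 26.
Tehran is UTC+3:30: 07:50 + 3:30 = 11:20 on Dec 26.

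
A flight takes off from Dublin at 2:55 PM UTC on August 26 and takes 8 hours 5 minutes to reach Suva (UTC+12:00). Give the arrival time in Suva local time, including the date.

Departure is given in UTC: 2:55 PM on Aug 26.
Add 8 hours and 5 minutes → 11:00 PM UTC.
Suva is UTC+12:00: 11:00 PM + 12:00 = 11:00 AM on Aug 27.

11:00 AM on August 27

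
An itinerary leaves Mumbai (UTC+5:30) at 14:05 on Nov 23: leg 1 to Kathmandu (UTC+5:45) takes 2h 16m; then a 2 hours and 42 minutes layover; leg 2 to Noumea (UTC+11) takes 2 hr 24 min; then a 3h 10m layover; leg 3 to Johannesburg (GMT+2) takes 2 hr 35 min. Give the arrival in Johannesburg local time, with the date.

23:42 on Nov 23

Convert departure to UTC: 14:05 − 5:30 = 08:35 UTC on Nov 23.
Add 2 hours and 16 minutes leg 1 → 10:51 UTC.
Add 2 hours 42 minutes layover in Kathmandu → 13:33 UTC.
Add 2 hours and 24 minutes leg 2 → 15:57 UTC.
Add 3 hours and 10 minutes layover in Noumea → 19:07 UTC.
Add 2 hours and 35 minutes leg 3 → 21:42 UTC.
Johannesburg is UTC+2:00, so local arrival = 21:42 + 2:00 = 23:42 on Nov 23.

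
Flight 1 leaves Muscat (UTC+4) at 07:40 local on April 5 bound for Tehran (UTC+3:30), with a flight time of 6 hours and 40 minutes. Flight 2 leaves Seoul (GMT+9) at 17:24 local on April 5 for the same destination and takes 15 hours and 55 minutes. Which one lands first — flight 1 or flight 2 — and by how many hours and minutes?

the first, by 13 hours 59 minutes

Flight 1 in UTC: 07:40 − 4:00 = 03:40 on Apr 5.
+6 hours 40 minutes → arrive 10:20 UTC on Apr 5.
Flight 2 in UTC: 17:24 − 9:00 = 08:24 on Apr 5.
+15 hours and 55 minutes → arrive 00:19 UTC on Apr 6.
Flight 1 lands earlier by 13 hours 59 minutes.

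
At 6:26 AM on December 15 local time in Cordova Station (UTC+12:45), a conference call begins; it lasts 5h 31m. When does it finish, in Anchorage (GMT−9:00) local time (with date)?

2:12 PM on December 14

Anchorage is 21:45 behind Cordova Station.
After 5 hours and 31 minutes it is 11:57 AM in Cordova Station.
Shift by the zone difference: 11:57 AM − 21:45 = 2:12 PM on Dec 14 in Anchorage.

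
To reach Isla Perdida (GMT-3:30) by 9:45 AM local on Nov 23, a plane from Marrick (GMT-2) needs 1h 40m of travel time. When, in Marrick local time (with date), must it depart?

9:35 AM on Nov 23

Target arrival in UTC: 9:45 AM + 3:30 = 1:15 PM on Nov 23.
Subtract 1 hour and 40 minutes → departure 11:35 AM UTC on Nov 23.
Marrick is UTC−2:00: 11:35 AM − 2:00 = 9:35 AM on Nov 23.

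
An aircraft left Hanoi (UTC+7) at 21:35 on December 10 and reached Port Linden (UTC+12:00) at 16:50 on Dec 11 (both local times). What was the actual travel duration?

Departure in UTC: 21:35 − 7:00 = 14:35 on Dec 10.
Arrival in UTC: 16:50 − 12:00 = 04:50 on Dec 11.
Elapsed = 04:50 − 14:35 (+1 day) = 14 hours 15 minutes.

14 hours 15 minutes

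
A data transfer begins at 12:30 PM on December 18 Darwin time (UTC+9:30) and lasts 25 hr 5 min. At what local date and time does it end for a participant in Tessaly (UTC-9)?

Convert start to UTC: 12:30 PM − 9:30 = 3:00 AM UTC on Dec 18.
Add 25 hours and 5 minutes duration → 4:05 AM UTC (Dec 19).
Tessaly is UTC−9:00, so local end time = 4:05 AM − 9:00 = 7:05 PM on Dec 18.

7:05 PM on Dec 18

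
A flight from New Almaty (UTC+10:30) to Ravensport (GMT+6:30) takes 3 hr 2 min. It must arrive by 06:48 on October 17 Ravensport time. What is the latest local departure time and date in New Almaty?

Target arrival in UTC: 06:48 − 6:30 = 00:18 on Oct 17.
Subtract 3 hours and 2 minutes → departure 21:16 UTC on Oct 16.
New Almaty is UTC+10:30: 21:16 + 10:30 = 07:46 on Oct 17.

07:46 on October 17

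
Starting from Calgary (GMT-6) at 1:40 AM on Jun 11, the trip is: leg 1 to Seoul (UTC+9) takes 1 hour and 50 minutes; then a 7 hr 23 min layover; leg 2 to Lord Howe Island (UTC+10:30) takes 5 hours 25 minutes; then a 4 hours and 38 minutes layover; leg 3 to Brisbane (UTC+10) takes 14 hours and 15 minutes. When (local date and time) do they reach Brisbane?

3:11 AM on June 13

Convert departure to UTC: 1:40 AM + 6:00 = 7:40 AM UTC on Jun 11.
Add 1 hour 50 minutes leg 1 → 9:30 AM UTC.
Add 7 hours 23 minutes layover in Seoul → 4:53 PM UTC.
Add 5 hours 25 minutes leg 2 → 10:18 PM UTC.
Add 4 hours and 38 minutes layover in Lord Howe Island → 2:56 AM UTC (Jun 12).
Add 14 hours 15 minutes leg 3 → 5:11 PM UTC.
Brisbane is UTC+10:00, so local arrival = 5:11 PM + 10:00 = 3:11 AM on Jun 13.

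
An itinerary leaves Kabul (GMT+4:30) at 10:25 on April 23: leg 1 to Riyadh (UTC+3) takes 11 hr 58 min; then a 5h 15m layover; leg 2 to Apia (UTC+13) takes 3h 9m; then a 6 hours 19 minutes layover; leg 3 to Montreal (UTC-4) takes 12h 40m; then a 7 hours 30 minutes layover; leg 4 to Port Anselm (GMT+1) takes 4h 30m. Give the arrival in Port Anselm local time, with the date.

10:16 on Apr 25

Convert departure to UTC: 10:25 − 4:30 = 05:55 UTC on Apr 23.
Add 11 hours and 58 minutes leg 1 → 17:53 UTC.
Add 5 hours 15 minutes layover in Riyadh → 23:08 UTC.
Add 3 hours and 9 minutes leg 2 → 02:17 UTC (Apr 24).
Add 6 hours 19 minutes layover in Apia → 08:36 UTC.
Add 12 hours 40 minutes leg 3 → 21:16 UTC.
Add 7 hours 30 minutes layover in Montreal → 04:46 UTC (Apr 25).
Add 4 hours 30 minutes leg 4 → 09:16 UTC.
Port Anselm is UTC+1:00, so local arrival = 09:16 + 1:00 = 10:16 on Apr 25.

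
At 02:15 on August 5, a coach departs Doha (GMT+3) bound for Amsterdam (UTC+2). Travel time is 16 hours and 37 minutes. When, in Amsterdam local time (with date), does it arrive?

17:52 on August 5

Convert departure to UTC: 02:15 − 3:00 = 23:15 UTC on Aug 4.
Add 16 hours 37 minutes travel time → 15:52 UTC (Aug 5).
Amsterdam is UTC+2:00, so local arrival = 15:52 + 2:00 = 17:52 on Aug 5.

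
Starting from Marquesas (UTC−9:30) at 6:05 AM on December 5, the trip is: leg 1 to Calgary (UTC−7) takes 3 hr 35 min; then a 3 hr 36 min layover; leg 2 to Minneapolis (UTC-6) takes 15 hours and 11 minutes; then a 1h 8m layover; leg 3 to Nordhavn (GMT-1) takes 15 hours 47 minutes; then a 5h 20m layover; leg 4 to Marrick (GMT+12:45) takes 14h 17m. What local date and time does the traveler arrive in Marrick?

Convert departure to UTC: 6:05 AM + 9:30 = 3:35 PM UTC on Dec 5.
Add 3 hours and 35 minutes leg 1 → 7:10 PM UTC.
Add 3 hours and 36 minutes layover in Calgary → 10:46 PM UTC.
Add 15 hours 11 minutes leg 2 → 1:57 PM UTC (Dec 6).
Add 1 hour and 8 minutes layover in Minneapolis → 3:05 PM UTC.
Add 15 hours and 47 minutes leg 3 → 6:52 AM UTC (Dec 7).
Add 5 hours 20 minutes layover in Nordhavn → 12:12 PM UTC.
Add 14 hours and 17 minutes leg 4 → 2:29 AM UTC (Dec 8).
Marrick is UTC+12:45, so local arrival = 2:29 AM + 12:45 = 3:14 PM on Dec 8.

3:14 PM on Dec 8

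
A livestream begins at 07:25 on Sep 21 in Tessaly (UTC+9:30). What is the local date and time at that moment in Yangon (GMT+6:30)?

04:25 on Sep 21

In UTC: 07:25 − 9:30 = 21:55 on Sep 20.
Yangon is UTC+6:30: 21:55 + 6:30 = 04:25 on Sep 21.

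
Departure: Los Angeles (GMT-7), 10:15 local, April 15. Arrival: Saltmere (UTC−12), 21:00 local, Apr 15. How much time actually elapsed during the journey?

15 hours 45 minutes

Departure in UTC: 10:15 + 7:00 = 17:15 on Apr 15.
Arrival in UTC: 21:00 + 12:00 = 09:00 on Apr 16.
Elapsed = 09:00 − 17:15 (+1 day) = 15 hours 45 minutes.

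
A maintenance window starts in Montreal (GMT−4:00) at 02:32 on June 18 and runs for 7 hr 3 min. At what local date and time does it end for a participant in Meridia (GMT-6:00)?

07:35 on June 18

Convert start to UTC: 02:32 + 4:00 = 06:32 UTC on Jun 18.
Add 7 hours 3 minutes duration → 13:35 UTC.
Meridia is UTC−6:00, so local end time = 13:35 − 6:00 = 07:35 on Jun 18.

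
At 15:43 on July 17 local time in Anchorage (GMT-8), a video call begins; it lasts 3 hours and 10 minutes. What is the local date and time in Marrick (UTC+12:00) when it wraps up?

Marrick is 20:00 ahead of Anchorage.
After 3 hours and 10 minutes it is 18:53 in Anchorage.
Shift by the zone difference: 18:53 + 20:00 = 14:53 on Jul 18 in Marrick.

14:53 on July 18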